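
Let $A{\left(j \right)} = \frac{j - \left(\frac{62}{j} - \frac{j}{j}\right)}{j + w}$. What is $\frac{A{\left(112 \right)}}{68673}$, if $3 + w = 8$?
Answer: $\frac{2099}{149981832} \approx 1.3995 \cdot 10^{-5}$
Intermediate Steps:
$w = 5$ ($w = -3 + 8 = 5$)
$A{\left(j \right)} = \frac{1 + j - \frac{62}{j}}{5 + j}$ ($A{\left(j \right)} = \frac{j - \left(\frac{62}{j} - \frac{j}{j}\right)}{j + 5} = \frac{j + \left(- \frac{62}{j} + 1\right)}{5 + j} = \frac{j + \left(1 - \frac{62}{j}\right)}{5 + j} = \frac{1 + j - \frac{62}{j}}{5 + j}$)
$\frac{A{\left(112 \right)}}{68673} = \frac{\frac{1}{112} \frac{1}{5 + 112} \left(-62 + 112 + 112^{2}\right)}{68673} = \frac{-62 + 112 + 12544}{112 \cdot 117} \cdot \frac{1}{68673} = \frac{1}{112} \cdot \frac{1}{117} \cdot 12594 \cdot \frac{1}{68673} = \frac{2099}{2184} \cdot \frac{1}{68673} = \frac{2099}{149981832}$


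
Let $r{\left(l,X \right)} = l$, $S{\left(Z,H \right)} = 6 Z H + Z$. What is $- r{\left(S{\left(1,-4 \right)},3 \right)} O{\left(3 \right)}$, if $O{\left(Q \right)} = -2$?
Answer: $-46$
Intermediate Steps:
$S{\left(Z,H \right)} = Z + 6 H Z$ ($S{\left(Z,H \right)} = 6 H Z + Z = Z + 6 H Z$)
$- r{\left(S{\left(1,-4 \right)},3 \right)} O{\left(3 \right)} = - 1 \left(1 + 6 \left(-4\right)\right) \left(-2\right) = - 1 \left(1 - 24\right) \left(-2\right) = - 1 \left(-23\right) \left(-2\right) = \left(-1\right) \left(-23\right) \left(-2\right) = 23 \left(-2\right) = -46$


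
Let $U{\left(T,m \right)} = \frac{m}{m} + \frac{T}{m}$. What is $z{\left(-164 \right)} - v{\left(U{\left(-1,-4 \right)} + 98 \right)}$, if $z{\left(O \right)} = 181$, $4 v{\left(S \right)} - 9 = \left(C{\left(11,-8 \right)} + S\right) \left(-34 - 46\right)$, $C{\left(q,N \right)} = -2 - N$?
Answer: $\frac{9135}{4} \approx 2283.8$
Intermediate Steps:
$U{\left(T,m \right)} = 1 + \frac{T}{m}$
$v{\left(S \right)} = - \frac{471}{4} - 20 S$ ($v{\left(S \right)} = \frac{9}{4} + \frac{\left(\left(-2 - -8\right) + S\right) \left(-34 - 46\right)}{4} = \frac{9}{4} + \frac{\left(\left(-2 + 8\right) + S\right) \left(-80\right)}{4} = \frac{9}{4} + \frac{\left(6 + S\right) \left(-80\right)}{4} = \frac{9}{4} + \frac{-480 - 80 S}{4} = \frac{9}{4} - \left(120 + 20 S\right) = - \frac{471}{4} - 20 S$)
$z{\left(-164 \right)} - v{\left(U{\left(-1,-4 \right)} + 98 \right)} = 181 - \left(- \frac{471}{4} - 20 \left(\frac{-1 - 4}{-4} + 98\right)\right) = 181 - \left(- \frac{471}{4} - 20 \left(\left(- \frac{1}{4}\right) \left(-5\right) + 98\right)\right) = 181 - \left(- \frac{471}{4} - 20 \left(\frac{5}{4} + 98\right)\right) = 181 - \left(- \frac{471}{4} - 1985\right) = 181 - - \frac{8411}{4} = 181 + \frac{8411}{4} = \frac{9135}{4}$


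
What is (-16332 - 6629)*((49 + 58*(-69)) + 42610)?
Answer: -887603377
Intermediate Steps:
(-16332 - 6629)*((49 + 58*(-69)) + 42610) = -22961*((49 - 4002) + 42610) = -22961*(-3953 + 42610) = -22961*38657 = -887603377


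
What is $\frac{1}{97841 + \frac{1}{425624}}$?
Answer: $\frac{425624}{41643477785} \approx 1.0221 \cdot 10^{-5}$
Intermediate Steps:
$\frac{1}{97841 + \frac{1}{425624}} = \frac{1}{\frac{41643477785}{425624}} = \frac{425624}{41643477785}$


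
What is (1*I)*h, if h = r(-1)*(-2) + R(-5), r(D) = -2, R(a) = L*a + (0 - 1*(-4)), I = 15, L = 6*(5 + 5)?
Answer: -4380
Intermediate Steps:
L = 60 (L = 6*10 = 60)
R(a) = 4 + 60*a (R(a) = 60*a + (0 - 1*(-4)) = 60*a + (0 + 4) = 60*a + 4 = 4 + 60*a)
h = -292 (h = -2*(-2) + (4 + 60*(-5)) = 4 + (4 - 300) = 4 - 296 = -292)
(1*I)*h = (1*15)*(-292) = 15*(-292) = -4380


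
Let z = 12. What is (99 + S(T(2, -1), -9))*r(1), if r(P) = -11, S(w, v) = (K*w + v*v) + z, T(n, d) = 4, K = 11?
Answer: -2596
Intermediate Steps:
S(w, v) = 12 + v**2 + 11*w (S(w, v) = (11*w + v*v) + 12 = (11*w + v**2) + 12 = (v**2 + 11*w) + 12 = 12 + v**2 + 11*w)
(99 + S(T(2, -1), -9))*r(1) = (99 + (12 + (-9)**2 + 11*4))*(-11) = (99 + (12 + 81 + 44))*(-11) = (99 + 137)*(-11) = 236*(-11) = -2596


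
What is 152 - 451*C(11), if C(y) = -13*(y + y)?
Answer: 129138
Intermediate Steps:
C(y) = -26*y
152 - 451*C(11) = 152 - (-11726)*11 = 152 - 451*(-286) = 152 + 128986 = 129138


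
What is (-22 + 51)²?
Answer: 841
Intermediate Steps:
(-22 + 51)² = 29² = 841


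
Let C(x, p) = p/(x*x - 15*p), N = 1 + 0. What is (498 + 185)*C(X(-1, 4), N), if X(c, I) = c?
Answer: -683/14 ≈ -48.786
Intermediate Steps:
N = 1
C(x, p) = p/(x² - 15*p)
(498 + 185)*C(X(-1, 4), N) = (498 + 185)*(1/((-1)² - 15*1)) = 683*(1/(1 - 15)) = 683*(1/(-14)) = 683*(1*(-1/14)) = 683*(-1/14) = -683/14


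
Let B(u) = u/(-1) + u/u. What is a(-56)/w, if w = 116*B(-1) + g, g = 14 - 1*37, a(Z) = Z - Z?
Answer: 0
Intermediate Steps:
a(Z) = 0
B(u) = 1 - u (B(u) = u*(-1) + 1 = -u + 1 = 1 - u)
g = -23 (g = 14 - 37 = -23)
w = 209 (w = 116*(1 - 1*(-1)) - 23 = 116*(1 + 1) - 23 = 116*2 - 23 = 232 - 23 = 209)
a(-56)/w = 0/209 = 0*(1/209) = 0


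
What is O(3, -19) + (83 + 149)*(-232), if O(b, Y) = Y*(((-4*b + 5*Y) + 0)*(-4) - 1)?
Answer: -61937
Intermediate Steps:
O(b, Y) = Y*(-1 - 20*Y + 16*b) (O(b, Y) = Y*((-4*b + 5*Y)*(-4) - 1) = Y*((-20*Y + 16*b) - 1) = Y*(-1 - 20*Y + 16*b))
O(3, -19) + (83 + 149)*(-232) = -19*(-1 - 20*(-19) + 16*3) + (83 + 149)*(-232) = -19*(-1 + 380 + 48) + 232*(-232) = -19*427 - 53824 = -8113 - 53824 = -61937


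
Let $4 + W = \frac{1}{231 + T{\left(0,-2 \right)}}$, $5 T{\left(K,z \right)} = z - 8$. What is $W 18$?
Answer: $- \frac{16470}{229} \approx -71.921$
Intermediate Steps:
$T{\left(K,z \right)} = - \frac{8}{5} + \frac{z}{5}$ ($T{\left(K,z \right)} = \frac{z - 8}{5} = \frac{-8 + z}{5} = - \frac{8}{5} + \frac{z}{5}$)
$W = - \frac{915}{229}$ ($W = -4 + \frac{1}{231 + \left(- \frac{8}{5} + \frac{1}{5} \left(-2\right)\right)} = -4 + \frac{1}{231 - 2} = -4 + \frac{1}{229} = - \frac{915}{229} \approx -3.9956$)
$W 18 = \left(- \frac{915}{229}\right) 18 = - \frac{16470}{229}$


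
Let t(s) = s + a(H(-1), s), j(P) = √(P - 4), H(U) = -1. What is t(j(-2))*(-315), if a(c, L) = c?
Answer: 315 - 315*I*√6 ≈ 315.0 - 771.59*I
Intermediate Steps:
j(P) = √(-4 + P)
t(s) = -1 + s (t(s) = s - 1 = -1 + s)
t(j(-2))*(-315) = (-1 + √(-4 - 2))*(-315) = (-1 + √(-6))*(-315) = (-1 + I*√6)*(-315) = 315 - 315*I*√6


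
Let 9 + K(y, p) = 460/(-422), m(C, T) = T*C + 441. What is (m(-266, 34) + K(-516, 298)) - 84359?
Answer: -19617111/211 ≈ -92972.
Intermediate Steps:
m(C, T) = 441 + C*T (m(C, T) = C*T + 441 = 441 + C*T)
K(y, p) = -2129/211 (K(y, p) = -9 + 460/(-422) = -9 + 460*(-1/422) = -9 - 230/211 = -2129/211)
(m(-266, 34) + K(-516, 298)) - 84359 = ((441 - 266*34) - 2129/211) - 84359 = ((441 - 9044) - 2129/211) - 84359 = (-8603 - 2129/211) - 84359 = -1817362/211 - 84359 = -19617111/211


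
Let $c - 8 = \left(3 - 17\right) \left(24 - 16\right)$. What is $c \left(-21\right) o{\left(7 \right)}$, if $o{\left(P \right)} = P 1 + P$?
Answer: $30576$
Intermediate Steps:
$c = -104$ ($c = 8 + \left(3 - 17\right) \left(24 - 16\right) = 8 - 14 \left(24 - 16\right) = 8 - 112 = -104$)
$o{\left(P \right)} = 2 P$ ($o{\left(P \right)} = P + P = 2 P$)
$c \left(-21\right) o{\left(7 \right)} = \left(-104\right) \left(-21\right) 2 \cdot 7 = 2184 \cdot 14 = 30576$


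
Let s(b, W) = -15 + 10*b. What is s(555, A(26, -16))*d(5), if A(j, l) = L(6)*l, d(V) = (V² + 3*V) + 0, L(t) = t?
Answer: 221400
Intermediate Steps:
d(V) = V² + 3*V
A(j, l) = 6*l
s(555, A(26, -16))*d(5) = (-15 + 10*555)*(5*(3 + 5)) = (-15 + 5550)*(5*8) = 5535*40 = 221400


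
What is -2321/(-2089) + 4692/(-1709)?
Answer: -5834999/3570101 ≈ -1.6344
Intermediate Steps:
-2321/(-2089) + 4692/(-1709) = -2321*(-1/2089) + 4692*(-1/1709) = 2321/2089 - 4692/1709 = -5834999/3570101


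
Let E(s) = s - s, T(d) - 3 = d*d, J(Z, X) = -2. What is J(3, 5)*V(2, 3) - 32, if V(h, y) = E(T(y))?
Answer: -32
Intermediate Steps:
T(d) = 3 + d² (T(d) = 3 + d*d = 3 + d²)
E(s) = 0
V(h, y) = 0
J(3, 5)*V(2, 3) - 32 = -2*0 - 32 = 0 - 32 = -32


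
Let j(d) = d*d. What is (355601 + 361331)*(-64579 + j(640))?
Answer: 247356595572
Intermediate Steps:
j(d) = d²
(355601 + 361331)*(-64579 + j(640)) = (355601 + 361331)*(-64579 + 640²) = 716932*(-64579 + 409600) = 716932*345021 = 247356595572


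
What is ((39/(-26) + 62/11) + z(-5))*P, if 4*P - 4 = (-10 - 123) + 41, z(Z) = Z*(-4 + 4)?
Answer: -91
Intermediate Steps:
z(Z) = 0 (z(Z) = Z*0 = 0)
P = -22 (P = 1 + ((-10 - 123) + 41)/4 = 1 + (-133 + 41)/4 = 1 + (¼)*(-92) = 1 - 23 = -22)
((39/(-26) + 62/11) + z(-5))*P = ((39/(-26) + 62/11) + 0)*(-22) = ((39*(-1/26) + 62*(1/11)) + 0)*(-22) = ((-3/2 + 62/11) + 0)*(-22) = (91/22 + 0)*(-22) = (91/22)*(-22) = -91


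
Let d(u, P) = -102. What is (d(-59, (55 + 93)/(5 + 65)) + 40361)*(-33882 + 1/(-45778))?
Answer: -62443729881023/45778 ≈ -1.3641e+9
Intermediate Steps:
(d(-59, (55 + 93)/(5 + 65)) + 40361)*(-33882 + 1/(-45778)) = (-102 + 40361)*(-33882 + 1/(-45778)) = 40259*(-33882 - 1/45778) = 40259*(-1551050197/45778) = -62443729881023/45778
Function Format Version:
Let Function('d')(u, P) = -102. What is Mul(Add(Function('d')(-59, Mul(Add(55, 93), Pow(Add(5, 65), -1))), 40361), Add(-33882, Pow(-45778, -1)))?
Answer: Rational(-62443729881023, 45778) ≈ -1.3641e+9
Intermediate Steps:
Mul(Add(Function('d')(-59, Mul(Add(55, 93), Pow(Add(5, 65), -1))), 40361), Add(-33882, Pow(-45778, -1))) = Mul(Add(-102, 40361), Add(-33882, Pow(-45778, -1))) = Mul(40259, Add(-33882, Rational(-1, 45778))) = Mul(40259, Rational(-1551050197, 45778)) = Rational(-62443729881023, 45778)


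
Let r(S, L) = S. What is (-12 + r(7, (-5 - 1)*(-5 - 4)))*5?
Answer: -25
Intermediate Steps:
(-12 + r(7, (-5 - 1)*(-5 - 4)))*5 = (-12 + 7)*5 = -5*5 = -25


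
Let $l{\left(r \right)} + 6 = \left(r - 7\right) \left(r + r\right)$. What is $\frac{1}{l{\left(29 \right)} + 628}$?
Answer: $\frac{1}{1898} \approx 0.00052687$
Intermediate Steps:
$l{\left(r \right)} = -6 + 2 r \left(-7 + r\right)$ ($l{\left(r \right)} = -6 + \left(r - 7\right) \left(r + r\right) = -6 + \left(-7 + r\right) 2 r = -6 + 2 r \left(-7 + r\right)$)
$\frac{1}{l{\left(29 \right)} + 628} = \frac{1}{\left(-6 - 406 + 2 \cdot 29^{2}\right) + 628} = \frac{1}{\left(-6 - 406 + 2 \cdot 841\right) + 628} = \frac{1}{\left(-6 - 406 + 1682\right) + 628} = \frac{1}{1270 + 628} = \frac{1}{1898}$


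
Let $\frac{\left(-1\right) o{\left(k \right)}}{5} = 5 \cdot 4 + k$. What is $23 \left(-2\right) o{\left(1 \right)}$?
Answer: $4830$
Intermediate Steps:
$o{\left(k \right)} = -100 - 5 k$ ($o{\left(k \right)} = - 5 \left(5 \cdot 4 + k\right) = - 5 \left(20 + k\right) = -100 - 5 k$)
$23 \left(-2\right) o{\left(1 \right)} = 23 \left(-2\right) \left(-100 - 5\right) = - 46 \left(-100 - 5\right) = \left(-46\right) \left(-105\right) = 4830$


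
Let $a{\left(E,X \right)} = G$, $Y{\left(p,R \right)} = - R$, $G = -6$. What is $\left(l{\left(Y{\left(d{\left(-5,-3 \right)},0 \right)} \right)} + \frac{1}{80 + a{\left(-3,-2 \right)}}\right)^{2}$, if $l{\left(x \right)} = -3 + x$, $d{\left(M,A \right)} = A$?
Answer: $\frac{48841}{5476} \approx 8.9191$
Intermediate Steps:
$a{\left(E,X \right)} = -6$
$\left(l{\left(Y{\left(d{\left(-5,-3 \right)},0 \right)} \right)} + \frac{1}{80 + a{\left(-3,-2 \right)}}\right)^{2} = \left(\left(-3 - 0\right) + \frac{1}{80 - 6}\right)^{2} = \left(\left(-3 + 0\right) + \frac{1}{74}\right)^{2} = \left(-3 + \frac{1}{74}\right)^{2} = \left(- \frac{221}{74}\right)^{2} = \frac{48841}{5476}$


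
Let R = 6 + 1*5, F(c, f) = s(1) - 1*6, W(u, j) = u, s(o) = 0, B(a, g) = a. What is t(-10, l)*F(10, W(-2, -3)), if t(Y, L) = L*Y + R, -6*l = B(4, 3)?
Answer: -106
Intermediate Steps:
l = -2/3 (l = -1/6*4 = -2/3 ≈ -0.66667)
F(c, f) = -6 (F(c, f) = 0 - 1*6 = 0 - 6 = -6)
R = 11 (R = 6 + 5 = 11)
t(Y, L) = 11 + L*Y (t(Y, L) = L*Y + 11 = 11 + L*Y)
t(-10, l)*F(10, W(-2, -3)) = (11 - 2/3*(-10))*(-6) = (11 + 20/3)*(-6) = (53/3)*(-6) = -106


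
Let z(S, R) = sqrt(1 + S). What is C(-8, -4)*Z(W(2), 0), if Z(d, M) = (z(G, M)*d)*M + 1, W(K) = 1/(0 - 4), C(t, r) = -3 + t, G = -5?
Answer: -11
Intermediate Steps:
W(K) = -1/4 (W(K) = 1/(-4) = -1/4)
Z(d, M) = 1 + 2*I*M*d (Z(d, M) = (sqrt(1 - 5)*d)*M + 1 = (sqrt(-4)*d)*M + 1 = ((2*I)*d)*M + 1 = (2*I*d)*M + 1 = 2*I*M*d + 1 = 1 + 2*I*M*d)
C(-8, -4)*Z(W(2), 0) = (-3 - 8)*(1 + 2*I*0*(-1/4)) = -11*(1 + 0) = -11*1 = -11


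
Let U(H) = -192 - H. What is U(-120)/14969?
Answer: -72/14969 ≈ -0.0048099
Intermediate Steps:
U(-120)/14969 = (-192 - 1*(-120))/14969 = (-192 + 120)*(1/14969) = -72*1/14969 = -72/14969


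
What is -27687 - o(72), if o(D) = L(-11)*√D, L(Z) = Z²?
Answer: -27687 - 726*√2 ≈ -28714.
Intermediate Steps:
o(D) = 121*√D (o(D) = (-11)²*√D = 121*√D)
-27687 - o(72) = -27687 - 121*√72 = -27687 - 121*6*√2 = -27687 - 726*√2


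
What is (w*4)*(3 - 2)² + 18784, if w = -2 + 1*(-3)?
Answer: 18764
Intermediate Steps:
w = -5 (w = -2 - 3 = -5)
(w*4)*(3 - 2)² + 18784 = (-5*4)*(3 - 2)² + 18784 = -20*1² + 18784 = -20*1 + 18784 = -20 + 18784 = 18764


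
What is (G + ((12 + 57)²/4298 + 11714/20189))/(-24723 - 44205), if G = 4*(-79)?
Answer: 9091195717/1993680870272 ≈ 0.0045600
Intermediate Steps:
G = -316
(G + ((12 + 57)²/4298 + 11714/20189))/(-24723 - 44205) = (-316 + ((12 + 57)²/4298 + 11714/20189))/(-24723 - 44205) = (-316 + (69²*(1/4298) + 11714*(1/20189)))/(-68928) = (-316 + (4761*(1/4298) + 11714/20189))*(-1/68928) = (-316 + (4761/4298 + 11714/20189))*(-1/68928) = (-316 + 146466601/86772322)*(-1/68928) = -27273587151/86772322*(-1/68928) = 9091195717/1993680870272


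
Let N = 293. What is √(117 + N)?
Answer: √410 ≈ 20.248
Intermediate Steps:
√(117 + N) = √(117 + 293) = √410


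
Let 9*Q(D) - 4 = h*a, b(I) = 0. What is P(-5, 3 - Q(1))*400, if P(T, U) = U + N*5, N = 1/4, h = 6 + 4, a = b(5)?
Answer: 13700/9 ≈ 1522.2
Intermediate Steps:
a = 0
h = 10
Q(D) = 4/9 (Q(D) = 4/9 + (10*0)/9 = 4/9 + (⅑)*0 = 4/9 + 0 = 4/9)
N = ¼ ≈ 0.25000
P(T, U) = 5/4 + U (P(T, U) = U + (¼)*5 = U + 5/4 = 5/4 + U)
P(-5, 3 - Q(1))*400 = (5/4 + (3 - 1*4/9))*400 = (5/4 + (3 - 4/9))*400 = (5/4 + 23/9)*400 = (137/36)*400 = 13700/9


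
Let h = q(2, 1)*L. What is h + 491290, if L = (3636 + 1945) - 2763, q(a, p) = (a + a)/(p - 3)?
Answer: 485654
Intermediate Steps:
q(a, p) = 2*a/(-3 + p) (q(a, p) = (2*a)/(-3 + p) = 2*a/(-3 + p))
L = 2818 (L = 5581 - 2763 = 2818)
h = -5636 (h = (2*2/(-3 + 1))*2818 = (2*2/(-2))*2818 = (2*2*(-½))*2818 = -2*2818 = -5636)
h + 491290 = -5636 + 491290 = 485654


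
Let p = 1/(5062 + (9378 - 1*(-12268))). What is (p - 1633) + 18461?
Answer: 449442225/26708 ≈ 16828.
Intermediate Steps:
p = 1/26708 (p = 1/(5062 + (9378 + 12268)) = 1/(5062 + 21646) = 1/26708 ≈ 3.7442e-5)
(p - 1633) + 18461 = (1/26708 - 1633) + 18461 = -43614163/26708 + 18461 = 449442225/26708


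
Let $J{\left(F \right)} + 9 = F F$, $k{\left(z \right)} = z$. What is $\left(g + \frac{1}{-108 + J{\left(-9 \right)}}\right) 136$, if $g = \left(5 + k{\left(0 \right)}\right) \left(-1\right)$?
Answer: $- \frac{6154}{9} \approx -683.78$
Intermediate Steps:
$J{\left(F \right)} = -9 + F^{2}$ ($J{\left(F \right)} = -9 + F F = -9 + F^{2}$)
$g = -5$ ($g = \left(5 + 0\right) \left(-1\right) = 5 \left(-1\right) = -5$)
$\left(g + \frac{1}{-108 + J{\left(-9 \right)}}\right) 136 = \left(-5 + \frac{1}{-108 - \left(9 - \left(-9\right)^{2}\right)}\right) 136 = \left(-5 + \frac{1}{-108 + \left(-9 + 81\right)}\right) 136 = \left(-5 + \frac{1}{-108 + 72}\right) 136 = \left(-5 + \frac{1}{-36}\right) 136 = \left(-5 - \frac{1}{36}\right) 136 = \left(- \frac{181}{36}\right) 136 = - \frac{6154}{9}$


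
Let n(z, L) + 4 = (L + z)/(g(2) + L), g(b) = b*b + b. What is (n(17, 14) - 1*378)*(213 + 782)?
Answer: -1514191/4 ≈ -3.7855e+5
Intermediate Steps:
g(b) = b + b**2 (g(b) = b**2 + b = b + b**2)
n(z, L) = -4 + (L + z)/(6 + L) (n(z, L) = -4 + (L + z)/(2*(1 + 2) + L) = -4 + (L + z)/(2*3 + L) = -4 + (L + z)/(6 + L))
(n(17, 14) - 1*378)*(213 + 782) = ((-24 + 17 - 3*14)/(6 + 14) - 1*378)*(213 + 782) = ((-24 + 17 - 42)/20 - 378)*995 = ((1/20)*(-49) - 378)*995 = (-49/20 - 378)*995 = -7609/20*995 = -1514191/4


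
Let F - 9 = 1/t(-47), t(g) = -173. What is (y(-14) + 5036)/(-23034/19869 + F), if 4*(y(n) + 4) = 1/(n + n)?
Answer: 645741566157/1005434528 ≈ 642.25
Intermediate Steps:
y(n) = -4 + 1/(8*n) (y(n) = -4 + 1/(4*(n + n)) = -4 + 1/(4*((2*n))) = -4 + (1/(2*n))/4 = -4 + 1/(8*n))
F = 1556/173 (F = 9 + 1/(-173) = 9 - 1/173 = 1556/173 ≈ 8.9942)
(y(-14) + 5036)/(-23034/19869 + F) = ((-4 + (⅛)/(-14)) + 5036)/(-23034/19869 + 1556/173) = ((-4 + (⅛)*(-1/14)) + 5036)/(-23034*1/19869 + 1556/173) = ((-4 - 1/112) + 5036)/(-7678/6623 + 1556/173) = (-449/112 + 5036)/(8977094/1145779) = (563583/112)*(1145779/8977094) = 645741566157/1005434528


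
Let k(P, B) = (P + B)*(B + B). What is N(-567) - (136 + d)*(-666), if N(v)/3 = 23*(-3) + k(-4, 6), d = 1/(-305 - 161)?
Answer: 21072420/233 ≈ 90440.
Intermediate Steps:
k(P, B) = 2*B*(B + P) (k(P, B) = (B + P)*(2*B) = 2*B*(B + P))
d = -1/466 (d = 1/(-466) = -1/466 ≈ -0.0021459)
N(v) = -135 (N(v) = 3*(23*(-3) + 2*6*(6 - 4)) = 3*(-69 + 2*6*2) = 3*(-69 + 24) = 3*(-45) = -135)
N(-567) - (136 + d)*(-666) = -135 - (136 - 1/466)*(-666) = -135 - 63375*(-666)/466 = -135 - 1*(-21103875/233) = -135 + 21103875/233 = 21072420/233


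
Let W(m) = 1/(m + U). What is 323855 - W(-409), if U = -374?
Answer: 253578466/783 ≈ 3.2386e+5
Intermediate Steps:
W(m) = 1/(-374 + m) (W(m) = 1/(m - 374) = 1/(-374 + m))
323855 - W(-409) = 323855 - 1/(-374 - 409) = 323855 - 1/(-783) = 323855 - 1*(-1/783) = 323855 + 1/783 = 253578466/783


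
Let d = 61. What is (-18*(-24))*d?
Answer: 26352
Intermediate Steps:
(-18*(-24))*d = -18*(-24)*61 = 432*61 = 26352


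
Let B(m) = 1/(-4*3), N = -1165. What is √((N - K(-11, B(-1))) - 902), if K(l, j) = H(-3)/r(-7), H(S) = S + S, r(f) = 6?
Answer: I*√2066 ≈ 45.453*I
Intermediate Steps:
H(S) = 2*S
B(m) = -1/12 (B(m) = -¼*⅓ = -1/12)
K(l, j) = -1 (K(l, j) = (2*(-3))/6 = -6*⅙ = -1)
√((N - K(-11, B(-1))) - 902) = √((-1165 - 1*(-1)) - 902) = √((-1165 + 1) - 902) = √(-1164 - 902) = √(-2066) = I*√2066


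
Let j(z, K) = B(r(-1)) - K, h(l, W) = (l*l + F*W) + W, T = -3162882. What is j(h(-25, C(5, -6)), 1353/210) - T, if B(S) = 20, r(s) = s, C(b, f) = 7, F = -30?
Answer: 221402689/70 ≈ 3.1629e+6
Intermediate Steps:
h(l, W) = l**2 - 29*W (h(l, W) = (l*l - 30*W) + W = (l**2 - 30*W) + W = l**2 - 29*W)
j(z, K) = 20 - K
j(h(-25, C(5, -6)), 1353/210) - T = (20 - 1353/210) - 1*(-3162882) = (20 - 1353/210) + 3162882 = (20 - 1*451/70) + 3162882 = (20 - 451/70) + 3162882 = 949/70 + 3162882 = 221402689/70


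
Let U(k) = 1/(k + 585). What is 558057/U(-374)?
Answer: 117750027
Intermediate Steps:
U(k) = 1/(585 + k)
558057/U(-374) = 558057/(1/(585 - 374)) = 558057/(1/211) = 558057*211 = 117750027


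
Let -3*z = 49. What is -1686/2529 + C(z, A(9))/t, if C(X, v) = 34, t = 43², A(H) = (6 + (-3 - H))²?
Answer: -3596/5547 ≈ -0.64828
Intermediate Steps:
A(H) = (3 - H)²
z = -49/3 (z = -⅓*49 = -49/3 ≈ -16.333)
t = 1849
-1686/2529 + C(z, A(9))/t = -1686/2529 + 34/1849 = -1686*1/2529 + 34*(1/1849) = -⅔ + 34/1849 = -3596/5547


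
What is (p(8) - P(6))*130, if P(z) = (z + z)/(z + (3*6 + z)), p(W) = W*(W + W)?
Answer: 16588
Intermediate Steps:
p(W) = 2*W**2 (p(W) = W*(2*W) = 2*W**2)
P(z) = 2*z/(18 + 2*z) (P(z) = (2*z)/(z + (18 + z)) = (2*z)/(18 + 2*z) = 2*z/(18 + 2*z))
(p(8) - P(6))*130 = (2*8**2 - 6/(9 + 6))*130 = (2*64 - 6/15)*130 = (128 - 6/15)*130 = (128 - 1*2/5)*130 = (128 - 2/5)*130 = (638/5)*130 = 16588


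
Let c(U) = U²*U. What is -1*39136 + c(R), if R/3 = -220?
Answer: -287535136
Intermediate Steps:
R = -660 (R = 3*(-220) = -660)
c(U) = U³
-1*39136 + c(R) = -1*39136 + (-660)³ = -39136 - 287496000 = -287535136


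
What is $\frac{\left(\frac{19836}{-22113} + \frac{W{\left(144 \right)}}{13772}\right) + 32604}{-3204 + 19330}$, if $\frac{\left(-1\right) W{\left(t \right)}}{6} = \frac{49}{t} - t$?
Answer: $\frac{8825756207677}{4365347418432} \approx 2.0218$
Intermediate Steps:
$W{\left(t \right)} = - \frac{294}{t} + 6 t$ ($W{\left(t \right)} = - 6 \left(\frac{49}{t} - t\right) = - 6 \left(- t + \frac{49}{t}\right) = - \frac{294}{t} + 6 t$)
$\frac{\left(\frac{19836}{-22113} + \frac{W{\left(144 \right)}}{13772}\right) + 32604}{-3204 + 19330} = \frac{\left(\frac{19836}{-22113} + \frac{- \frac{294}{144} + 6 \cdot 144}{13772}\right) + 32604}{-3204 + 19330} = \frac{\left(19836 \left(- \frac{1}{22113}\right) + \left(\left(-294\right) \frac{1}{144} + 864\right) \frac{1}{13772}\right) + 32604}{16126} = \left(\left(- \frac{2204}{2457} + \left(- \frac{49}{24} + 864\right) \frac{1}{13772}\right) + 32604\right) \frac{1}{16126} = \left(\left(- \frac{2204}{2457} + \frac{20687}{24} \cdot \frac{1}{13772}\right) + 32604\right) \frac{1}{16126} = \left(\left(- \frac{2204}{2457} + \frac{20687}{330528}\right) + 32604\right) \frac{1}{16126} = \left(- \frac{225885251}{270702432} + 32604\right) \frac{1}{16126} = \frac{8825756207677}{270702432} \cdot \frac{1}{16126} = \frac{8825756207677}{4365347418432}$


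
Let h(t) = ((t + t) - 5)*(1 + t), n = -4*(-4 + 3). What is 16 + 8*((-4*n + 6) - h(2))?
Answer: -40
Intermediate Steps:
n = 4 (n = -4*(-1) = 4)
h(t) = (1 + t)*(-5 + 2*t) (h(t) = (2*t - 5)*(1 + t) = (-5 + 2*t)*(1 + t) = (1 + t)*(-5 + 2*t))
16 + 8*((-4*n + 6) - h(2)) = 16 + 8*((-4*4 + 6) - (-5 - 3*2 + 2*2²)) = 16 + 8*((-16 + 6) - (-5 - 6 + 2*4)) = 16 + 8*(-10 - (-5 - 6 + 8)) = 16 + 8*(-10 - 1*(-3)) = 16 + 8*(-10 + 3) = 16 + 8*(-7) = 16 - 56 = -40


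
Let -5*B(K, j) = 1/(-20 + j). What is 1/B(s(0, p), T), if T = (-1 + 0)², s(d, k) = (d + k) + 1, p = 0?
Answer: 95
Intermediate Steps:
s(d, k) = 1 + d + k
T = 1 (T = (-1)² = 1)
B(K, j) = -1/(5*(-20 + j))
1/B(s(0, p), T) = 1/(-1/(-100 + 5*1)) = 1/(-1/(-100 + 5)) = 1/(-1/(-95)) = 1/(-1*(-1/95)) = 1/(1/95) = 95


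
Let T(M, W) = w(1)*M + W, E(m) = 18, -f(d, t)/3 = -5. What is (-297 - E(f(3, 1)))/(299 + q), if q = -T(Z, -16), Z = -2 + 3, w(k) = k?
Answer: -315/314 ≈ -1.0032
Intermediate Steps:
f(d, t) = 15 (f(d, t) = -3*(-5) = 15)
Z = 1
T(M, W) = M + W (T(M, W) = 1*M + W = M + W)
q = 15 (q = -(1 - 16) = -1*(-15) = 15)
(-297 - E(f(3, 1)))/(299 + q) = (-297 - 1*18)/(299 + 15) = (-297 - 18)/314 = -315*1/314 = -315/314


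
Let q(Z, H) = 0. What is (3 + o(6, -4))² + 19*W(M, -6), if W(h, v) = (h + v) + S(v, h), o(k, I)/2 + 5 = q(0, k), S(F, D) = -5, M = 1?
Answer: -141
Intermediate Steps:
o(k, I) = -10 (o(k, I) = -10 + 2*0 = -10 + 0 = -10)
W(h, v) = -5 + h + v (W(h, v) = (h + v) - 5 = -5 + h + v)
(3 + o(6, -4))² + 19*W(M, -6) = (3 - 10)² + 19*(-5 + 1 - 6) = (-7)² + 19*(-10) = 49 - 190 = -141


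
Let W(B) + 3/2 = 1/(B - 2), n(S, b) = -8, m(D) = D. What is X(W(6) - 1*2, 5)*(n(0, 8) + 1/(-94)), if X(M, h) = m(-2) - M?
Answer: -3765/376 ≈ -10.013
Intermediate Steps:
W(B) = -3/2 + 1/(-2 + B) (W(B) = -3/2 + 1/(B - 2) = -3/2 + 1/(-2 + B))
X(M, h) = -2 - M
X(W(6) - 1*2, 5)*(n(0, 8) + 1/(-94)) = (-2 - ((8 - 3*6)/(2*(-2 + 6)) - 1*2))*(-8 + 1/(-94)) = (-2 - ((½)*(8 - 18)/4 - 2))*(-8 - 1/94) = (-2 - ((½)*(¼)*(-10) - 2))*(-753/94) = (-2 - (-5/4 - 2))*(-753/94) = (-2 - 1*(-13/4))*(-753/94) = (-2 + 13/4)*(-753/94) = (5/4)*(-753/94) = -3765/376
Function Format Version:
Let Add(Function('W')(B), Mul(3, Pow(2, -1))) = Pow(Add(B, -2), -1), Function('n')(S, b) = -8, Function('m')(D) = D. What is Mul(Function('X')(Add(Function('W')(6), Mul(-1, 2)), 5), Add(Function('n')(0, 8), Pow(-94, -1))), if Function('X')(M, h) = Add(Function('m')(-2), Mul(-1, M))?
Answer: Rational(-3765, 376) ≈ -10.013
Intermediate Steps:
Function('W')(B) = Add(Rational(-3, 2), Pow(Add(-2, B), -1)) (Function('W')(B) = Add(Rational(-3, 2), Pow(Add(B, -2), -1)) = Add(Rational(-3, 2), Pow(Add(-2, B), -1)))
Function('X')(M, h) = Add(-2, Mul(-1, M))
Mul(Function('X')(Add(Function('W')(6), Mul(-1, 2)), 5), Add(Function('n')(0, 8), Pow(-94, -1))) = Mul(Add(-2, Mul(-1, Add(Mul(Rational(1, 2), Pow(Add(-2, 6), -1), Add(8, Mul(-3, 6))), Mul(-1, 2)))), Add(-8, Pow(-94, -1))) = Mul(Add(-2, Mul(-1, Add(Mul(Rational(1, 2), Pow(4, -1), Add(8, -18)), -2))), Add(-8, Rational(-1, 94))) = Mul(Add(-2, Mul(-1, Add(Mul(Rational(1, 2), Rational(1, 4), -10), -2))), Rational(-753, 94)) = Mul(Add(-2, Mul(-1, Add(Rational(-5, 4), -2))), Rational(-753, 94)) = Mul(Add(-2, Mul(-1, Rational(-13, 4))), Rational(-753, 94)) = Mul(Add(-2, Rational(13, 4)), Rational(-753, 94)) = Mul(Rational(5, 4), Rational(-753, 94)) = Rational(-3765, 376)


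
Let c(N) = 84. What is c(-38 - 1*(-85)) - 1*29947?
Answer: -29863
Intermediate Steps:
c(-38 - 1*(-85)) - 1*29947 = 84 - 1*29947 = 84 - 29947 = -29863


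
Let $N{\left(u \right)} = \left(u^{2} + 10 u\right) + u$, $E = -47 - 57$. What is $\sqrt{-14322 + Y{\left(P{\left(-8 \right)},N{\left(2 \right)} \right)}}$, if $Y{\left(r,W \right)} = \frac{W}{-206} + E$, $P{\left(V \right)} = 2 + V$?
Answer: $\frac{3 i \sqrt{17005197}}{103} \approx 120.11 i$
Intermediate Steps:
$E = -104$
$N{\left(u \right)} = u^{2} + 11 u$
$Y{\left(r,W \right)} = -104 - \frac{W}{206}$ ($Y{\left(r,W \right)} = \frac{W}{-206} - 104 = - \frac{W}{206} - 104 = -104 - \frac{W}{206}$)
$\sqrt{-14322 + Y{\left(P{\left(-8 \right)},N{\left(2 \right)} \right)}} = \sqrt{-14322 - \left(104 + \frac{2 \left(11 + 2\right)}{206}\right)} = \sqrt{-14322 - \left(104 + \frac{2 \cdot 13}{206}\right)} = \sqrt{-14322 - \frac{10725}{103}} = \sqrt{- \frac{1485891}{103}} = \frac{3 i \sqrt{17005197}}{103}$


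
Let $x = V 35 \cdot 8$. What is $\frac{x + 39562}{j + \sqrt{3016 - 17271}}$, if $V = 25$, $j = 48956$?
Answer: $\frac{2279489272}{2396704191} - \frac{46562 i \sqrt{14255}}{2396704191} \approx 0.95109 - 0.0023195 i$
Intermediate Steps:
$x = 7000$ ($x = 25 \cdot 35 \cdot 8 = 875 \cdot 8 = 7000$)
$\frac{x + 39562}{j + \sqrt{3016 - 17271}} = \frac{7000 + 39562}{48956 + \sqrt{3016 - 17271}} = \frac{46562}{48956 + \sqrt{-14255}} = \frac{46562}{48956 + i \sqrt{14255}}$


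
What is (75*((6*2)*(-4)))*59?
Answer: -212400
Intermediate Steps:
(75*((6*2)*(-4)))*59 = (75*(12*(-4)))*59 = (75*(-48))*59 = -3600*59 = -212400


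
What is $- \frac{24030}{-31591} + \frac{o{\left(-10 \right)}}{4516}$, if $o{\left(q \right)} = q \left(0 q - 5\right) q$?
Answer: $\frac{23180995}{35666239} \approx 0.64994$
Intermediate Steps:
$o{\left(q \right)} = - 5 q^{2}$ ($o{\left(q \right)} = q \left(0 - 5\right) q = q \left(-5\right) q = - 5 q q = - 5 q^{2}$)
$- \frac{24030}{-31591} + \frac{o{\left(-10 \right)}}{4516} = - \frac{24030}{-31591} + \frac{\left(-5\right) \left(-10\right)^{2}}{4516} = \left(-24030\right) \left(- \frac{1}{31591}\right) + \left(-5\right) 100 \cdot \frac{1}{4516} = \frac{24030}{31591} - \frac{125}{1129} = \frac{23180995}{35666239}$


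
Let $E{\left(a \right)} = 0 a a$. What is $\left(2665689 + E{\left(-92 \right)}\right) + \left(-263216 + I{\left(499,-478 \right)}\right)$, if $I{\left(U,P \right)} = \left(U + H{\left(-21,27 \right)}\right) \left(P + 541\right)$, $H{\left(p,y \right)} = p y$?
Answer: $2398189$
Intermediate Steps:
$I{\left(U,P \right)} = \left(-567 + U\right) \left(541 + P\right)$ ($I{\left(U,P \right)} = \left(U - 567\right) \left(P + 541\right) = \left(U - 567\right) \left(541 + P\right) = \left(-567 + U\right) \left(541 + P\right)$)
$E{\left(a \right)} = 0$ ($E{\left(a \right)} = 0 a = 0$)
$\left(2665689 + E{\left(-92 \right)}\right) + \left(-263216 + I{\left(499,-478 \right)}\right) = \left(2665689 + 0\right) - 267500 = 2665689 + \left(-263216 + \left(-306747 + 271026 + 269959 - 238522\right)\right) = 2665689 - 267500 = 2398189$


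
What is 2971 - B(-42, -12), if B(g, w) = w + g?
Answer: 3025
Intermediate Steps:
B(g, w) = g + w
2971 - B(-42, -12) = 2971 - (-42 - 12) = 2971 - 1*(-54) = 2971 + 54 = 3025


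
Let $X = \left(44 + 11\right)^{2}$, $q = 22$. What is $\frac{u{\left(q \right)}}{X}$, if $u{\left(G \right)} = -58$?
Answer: $- \frac{58}{3025} \approx -0.019174$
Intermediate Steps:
$X = 3025$ ($X = 55^{2} = 3025$)
$\frac{u{\left(q \right)}}{X} = - \frac{58}{3025}$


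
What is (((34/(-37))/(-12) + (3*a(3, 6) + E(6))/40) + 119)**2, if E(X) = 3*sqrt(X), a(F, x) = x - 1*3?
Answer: 56116339187/3942720 + 529699*sqrt(6)/29600 ≈ 14277.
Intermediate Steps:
a(F, x) = -3 + x (a(F, x) = x - 3 = -3 + x)
(((34/(-37))/(-12) + (3*a(3, 6) + E(6))/40) + 119)**2 = (((34/(-37))/(-12) + (3*(-3 + 6) + 3*sqrt(6))/40) + 119)**2 = (((34*(-1/37))*(-1/12) + (3*3 + 3*sqrt(6))*(1/40)) + 119)**2 = ((-34/37*(-1/12) + (9 + 3*sqrt(6))*(1/40)) + 119)**2 = ((17/222 + (9/40 + 3*sqrt(6)/40)) + 119)**2 = ((1339/4440 + 3*sqrt(6)/40) + 119)**2 = (529699/4440 + 3*sqrt(6)/40)**2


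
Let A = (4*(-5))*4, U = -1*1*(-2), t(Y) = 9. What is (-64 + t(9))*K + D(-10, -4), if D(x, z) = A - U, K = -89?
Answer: 4813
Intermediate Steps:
U = 2 (U = -1*(-2) = 2)
A = -80 (A = -20*4 = -80)
D(x, z) = -82 (D(x, z) = -80 - 1*2 = -80 - 2 = -82)
(-64 + t(9))*K + D(-10, -4) = (-64 + 9)*(-89) - 82 = -55*(-89) - 82 = 4895 - 82 = 4813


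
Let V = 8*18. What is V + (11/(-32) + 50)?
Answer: 6197/32 ≈ 193.66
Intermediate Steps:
V = 144
V + (11/(-32) + 50) = 144 + (11/(-32) + 50) = 144 + (11*(-1/32) + 50) = 144 + (-11/32 + 50) = 144 + 1589/32 = 6197/32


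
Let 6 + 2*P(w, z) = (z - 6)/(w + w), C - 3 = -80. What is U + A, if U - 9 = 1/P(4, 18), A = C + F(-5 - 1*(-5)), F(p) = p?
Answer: -616/9 ≈ -68.444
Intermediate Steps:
C = -77 (C = 3 - 80 = -77)
P(w, z) = -3 + (-6 + z)/(4*w) (P(w, z) = -3 + ((z - 6)/(w + w))/2 = -3 + ((-6 + z)/((2*w)))/2 = -3 + ((-6 + z)*(1/(2*w)))/2 = -3 + ((-6 + z)/(2*w))/2 = -3 + (-6 + z)/(4*w))
A = -77 (A = -77 + (-5 - 1*(-5)) = -77 + (-5 + 5) = -77 + 0 = -77)
U = 77/9 (U = 9 + 1/((1/4)*(-6 + 18 - 12*4)/4) = 9 + 1/((1/4)*(1/4)*(-6 + 18 - 48)) = 9 + 1/((1/4)*(1/4)*(-36)) = 9 + 1/(-9/4) = 9 - 4/9 = 77/9 ≈ 8.5556)
U + A = 77/9 - 77 = -616/9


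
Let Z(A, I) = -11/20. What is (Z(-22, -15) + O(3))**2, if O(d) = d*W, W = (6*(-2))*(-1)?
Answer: 502681/400 ≈ 1256.7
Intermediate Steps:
Z(A, I) = -11/20 (Z(A, I) = -11*1/20 = -11/20)
W = 12 (W = -12*(-1) = 12)
O(d) = 12*d (O(d) = d*12 = 12*d)
(Z(-22, -15) + O(3))**2 = (-11/20 + 12*3)**2 = (-11/20 + 36)**2 = (709/20)**2 = 502681/400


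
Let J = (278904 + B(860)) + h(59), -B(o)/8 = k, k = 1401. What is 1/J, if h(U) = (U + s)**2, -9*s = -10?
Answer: 81/21976057 ≈ 3.6858e-6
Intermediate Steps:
s = 10/9 (s = -1/9*(-10) = 10/9 ≈ 1.1111)
h(U) = (10/9 + U)**2 (h(U) = (U + 10/9)**2 = (10/9 + U)**2)
B(o) = -11208 (B(o) = -8*1401 = -11208)
J = 21976057/81 (J = (278904 - 11208) + (10 + 9*59)**2/81 = 267696 + (10 + 531)**2/81 = 267696 + (1/81)*541**2 = 267696 + (1/81)*292681 = 267696 + 292681/81 = 21976057/81 ≈ 2.7131e+5)
1/J = 1/(21976057/81) = 81/21976057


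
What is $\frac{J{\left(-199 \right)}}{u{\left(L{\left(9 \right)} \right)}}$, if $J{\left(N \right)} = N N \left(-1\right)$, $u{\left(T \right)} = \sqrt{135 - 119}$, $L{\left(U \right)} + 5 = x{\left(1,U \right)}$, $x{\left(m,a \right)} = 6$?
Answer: $- \frac{39601}{4} \approx -9900.3$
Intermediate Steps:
$L{\left(U \right)} = 1$ ($L{\left(U \right)} = -5 + 6 = 1$)
$u{\left(T \right)} = 4$ ($u{\left(T \right)} = \sqrt{16} = 4$)
$J{\left(N \right)} = - N^{2}$ ($J{\left(N \right)} = N^{2} \left(-1\right) = - N^{2}$)
$\frac{J{\left(-199 \right)}}{u{\left(L{\left(9 \right)} \right)}} = \frac{\left(-1\right) \left(-199\right)^{2}}{4} = \left(-1\right) 39601 \cdot \frac{1}{4} = \left(-39601\right) \frac{1}{4} = - \frac{39601}{4}$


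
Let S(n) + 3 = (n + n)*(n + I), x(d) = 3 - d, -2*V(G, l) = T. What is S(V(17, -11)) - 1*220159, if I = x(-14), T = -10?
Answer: -219942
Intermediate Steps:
V(G, l) = 5 (V(G, l) = -½*(-10) = 5)
I = 17 (I = 3 - 1*(-14) = 3 + 14 = 17)
S(n) = -3 + 2*n*(17 + n) (S(n) = -3 + (n + n)*(n + 17) = -3 + (2*n)*(17 + n) = -3 + 2*n*(17 + n))
S(V(17, -11)) - 1*220159 = (-3 + 2*5² + 34*5) - 1*220159 = (-3 + 2*25 + 170) - 220159 = (-3 + 50 + 170) - 220159 = 217 - 220159 = -219942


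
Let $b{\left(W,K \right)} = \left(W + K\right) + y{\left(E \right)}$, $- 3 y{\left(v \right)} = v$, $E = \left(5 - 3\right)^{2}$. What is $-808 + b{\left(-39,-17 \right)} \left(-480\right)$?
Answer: $26712$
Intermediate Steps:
$E = 4$ ($E = 2^{2} = 4$)
$y{\left(v \right)} = - \frac{v}{3}$
$b{\left(W,K \right)} = - \frac{4}{3} + K + W$ ($b{\left(W,K \right)} = \left(W + K\right) - \frac{4}{3} = \left(K + W\right) - \frac{4}{3} = - \frac{4}{3} + K + W$)
$-808 + b{\left(-39,-17 \right)} \left(-480\right) = -808 + \left(- \frac{4}{3} - 17 - 39\right) \left(-480\right) = -808 - -27520 = -808 + 27520 = 26712$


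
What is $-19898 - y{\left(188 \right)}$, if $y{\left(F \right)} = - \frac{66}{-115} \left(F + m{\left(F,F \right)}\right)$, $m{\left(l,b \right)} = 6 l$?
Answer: $- \frac{2375126}{115} \approx -20653.0$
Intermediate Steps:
$y{\left(F \right)} = \frac{462 F}{115}$ ($y{\left(F \right)} = - \frac{66}{-115} \left(F + 6 F\right) = \left(-66\right) \left(- \frac{1}{115}\right) 7 F = \frac{66 \cdot 7 F}{115} = \frac{462 F}{115}$)
$-19898 - y{\left(188 \right)} = -19898 - \frac{462}{115} \cdot 188 = -19898 - \frac{86856}{115} = - \frac{2375126}{115}$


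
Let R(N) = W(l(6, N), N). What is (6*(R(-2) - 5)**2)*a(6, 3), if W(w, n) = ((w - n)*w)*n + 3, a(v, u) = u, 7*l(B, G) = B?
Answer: 2056392/2401 ≈ 856.47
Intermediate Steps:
l(B, G) = B/7
W(w, n) = 3 + n*w*(w - n) (W(w, n) = (w*(w - n))*n + 3 = n*w*(w - n) + 3 = 3 + n*w*(w - n))
R(N) = 3 - 6*N**2/7 + 36*N/49 (R(N) = 3 + N*((1/7)*6)**2 - (1/7)*6*N**2 = 3 + N*(6/7)**2 - 1*6/7*N**2 = 3 + N*(36/49) - 6*N**2/7 = 3 + 36*N/49 - 6*N**2/7 = 3 - 6*N**2/7 + 36*N/49)
(6*(R(-2) - 5)**2)*a(6, 3) = (6*((3 - 6/7*(-2)**2 + (36/49)*(-2)) - 5)**2)*3 = (6*((3 - 6/7*4 - 72/49) - 5)**2)*3 = (6*((3 - 24/7 - 72/49) - 5)**2)*3 = (6*(-93/49 - 5)**2)*3 = (6*(-338/49)**2)*3 = (6*(114244/2401))*3 = (685464/2401)*3 = 2056392/2401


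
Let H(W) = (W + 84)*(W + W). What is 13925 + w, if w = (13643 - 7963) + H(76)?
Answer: 43925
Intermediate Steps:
H(W) = 2*W*(84 + W) (H(W) = (84 + W)*(2*W) = 2*W*(84 + W))
w = 30000 (w = (13643 - 7963) + 2*76*(84 + 76) = 5680 + 2*76*160 = 5680 + 24320 = 30000)
13925 + w = 13925 + 30000 = 43925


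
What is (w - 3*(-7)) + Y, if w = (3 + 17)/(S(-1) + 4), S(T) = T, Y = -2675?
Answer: -7942/3 ≈ -2647.3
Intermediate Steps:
w = 20/3 (w = (3 + 17)/(-1 + 4) = 20/3 ≈ 6.6667)
(w - 3*(-7)) + Y = (20/3 - 3*(-7)) - 2675 = (20/3 + 21) - 2675 = 83/3 - 2675 = -7942/3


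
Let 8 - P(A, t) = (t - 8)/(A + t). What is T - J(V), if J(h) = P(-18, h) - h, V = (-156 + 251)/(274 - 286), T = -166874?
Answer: -622830877/3732 ≈ -1.6689e+5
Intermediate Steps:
P(A, t) = 8 - (-8 + t)/(A + t) (P(A, t) = 8 - (t - 8)/(A + t) = 8 - (-8 + t)/(A + t))
V = -95/12 (V = 95/(-12) = 95*(-1/12) = -95/12 ≈ -7.9167)
J(h) = -h + (-136 + 7*h)/(-18 + h) (J(h) = (8 + 7*h + 8*(-18))/(-18 + h) - h = (8 + 7*h - 144)/(-18 + h) - h = (-136 + 7*h)/(-18 + h) - h = -h + (-136 + 7*h)/(-18 + h))
T - J(V) = -166874 - (-136 - (-95/12)**2 + 25*(-95/12))/(-18 - 95/12) = -166874 - (-136 - 1*9025/144 - 2375/12)/(-311/12) = -166874 - (-12)*(-136 - 9025/144 - 2375/12)/311 = -166874 - (-12)*(-57109)/(311*144) = -166874 - 1*57109/3732 = -166874 - 57109/3732 = -622830877/3732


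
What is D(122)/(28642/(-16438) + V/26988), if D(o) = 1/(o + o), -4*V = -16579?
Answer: -221814372/85992785251 ≈ -0.0025795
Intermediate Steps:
V = 16579/4 (V = -¼*(-16579) = 16579/4 ≈ 4144.8)
D(o) = 1/(2*o)
D(122)/(28642/(-16438) + V/26988) = ((½)/122)/(28642/(-16438) + (16579/4)/26988) = ((½)*(1/122))/(28642*(-1/16438) + (16579/4)*(1/26988)) = 1/(244*(-14321/8219 + 16579/107952)) = 1/(244*(-1409717791/887257488)) = (1/244)*(-887257488/1409717791) = -221814372/85992785251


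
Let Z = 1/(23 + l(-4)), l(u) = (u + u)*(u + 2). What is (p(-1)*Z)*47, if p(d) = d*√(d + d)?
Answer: -47*I*√2/39 ≈ -1.7043*I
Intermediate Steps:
l(u) = 2*u*(2 + u) (l(u) = (2*u)*(2 + u) = 2*u*(2 + u))
Z = 1/39 (Z = 1/(23 + 2*(-4)*(2 - 4)) = 1/(23 + 2*(-4)*(-2)) = 1/(23 + 16) = 1/39 ≈ 0.025641)
p(d) = √2*d^(3/2) (p(d) = d*√(2*d) = d*(√2*√d) = √2*d^(3/2))
(p(-1)*Z)*47 = ((√2*(-1)^(3/2))*(1/39))*47 = ((√2*(-I))*(1/39))*47 = (-I*√2*(1/39))*47 = -I*√2/39*47 = -47*I*√2/39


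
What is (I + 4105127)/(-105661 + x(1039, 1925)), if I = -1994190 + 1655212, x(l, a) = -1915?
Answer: -3766149/107576 ≈ -35.009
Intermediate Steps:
I = -338978
(I + 4105127)/(-105661 + x(1039, 1925)) = (-338978 + 4105127)/(-105661 - 1915) = 3766149/(-107576) = 3766149*(-1/107576) = -3766149/107576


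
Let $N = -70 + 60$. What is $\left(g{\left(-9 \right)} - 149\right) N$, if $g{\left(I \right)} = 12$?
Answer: $1370$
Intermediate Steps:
$N = -10$
$\left(g{\left(-9 \right)} - 149\right) N = \left(12 - 149\right) \left(-10\right) = \left(-137\right) \left(-10\right) = 1370$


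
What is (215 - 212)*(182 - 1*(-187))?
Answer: 1107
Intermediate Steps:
(215 - 212)*(182 - 1*(-187)) = 3*(182 + 187) = 3*369 = 1107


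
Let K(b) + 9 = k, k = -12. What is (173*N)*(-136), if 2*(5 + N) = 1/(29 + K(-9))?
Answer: 232339/2 ≈ 1.1617e+5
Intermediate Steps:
K(b) = -21 (K(b) = -9 - 12 = -21)
N = -79/16 (N = -5 + 1/(2*(29 - 21)) = -5 + (½)/8 = -5 + (½)*(⅛) = -5 + 1/16 = -79/16 ≈ -4.9375)
(173*N)*(-136) = (173*(-79/16))*(-136) = -13667/16*(-136) = 232339/2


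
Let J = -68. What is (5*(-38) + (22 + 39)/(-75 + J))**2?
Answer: 741527361/20449 ≈ 36262.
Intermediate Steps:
(5*(-38) + (22 + 39)/(-75 + J))**2 = (5*(-38) + (22 + 39)/(-75 - 68))**2 = (-190 + 61/(-143))**2 = (-190 + 61*(-1/143))**2 = (-190 - 61/143)**2 = (-27231/143)**2 = 741527361/20449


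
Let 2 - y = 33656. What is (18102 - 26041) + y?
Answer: -41593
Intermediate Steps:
y = -33654 (y = 2 - 1*33656 = 2 - 33656 = -33654)
(18102 - 26041) + y = (18102 - 26041) - 33654 = -7939 - 33654 = -41593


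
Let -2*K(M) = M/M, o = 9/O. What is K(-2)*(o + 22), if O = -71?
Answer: -1553/142 ≈ -10.937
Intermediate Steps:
o = -9/71 (o = 9/(-71) = 9*(-1/71) = -9/71 ≈ -0.12676)
K(M) = -½ (K(M) = -M/(2*M) = -½*1 = -½)
K(-2)*(o + 22) = -(-9/71 + 22)/2 = -½*1553/71 = -1553/142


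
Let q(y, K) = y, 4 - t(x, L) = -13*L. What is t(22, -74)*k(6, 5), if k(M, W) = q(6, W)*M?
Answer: -34488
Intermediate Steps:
t(x, L) = 4 + 13*L (t(x, L) = 4 - (-13)*L = 4 + 13*L)
k(M, W) = 6*M
t(22, -74)*k(6, 5) = (4 + 13*(-74))*(6*6) = (4 - 962)*36 = -958*36 = -34488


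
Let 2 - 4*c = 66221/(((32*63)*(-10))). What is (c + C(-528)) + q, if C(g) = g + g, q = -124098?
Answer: -10092312019/80640 ≈ -1.2515e+5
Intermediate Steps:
c = 106541/80640 (c = 1/2 - 66221/(4*((32*63)*(-10))) = 1/2 - 66221/(4*(2016*(-10))) = 1/2 - 66221/(4*(-20160)) = 1/2 - 66221*(-1)/(4*20160) = 1/2 - 1/4*(-66221/20160) = 1/2 + 66221/80640 = 106541/80640 ≈ 1.3212)
C(g) = 2*g
(c + C(-528)) + q = (106541/80640 + 2*(-528)) - 124098 = (106541/80640 - 1056) - 124098 = -85049299/80640 - 124098 = -10092312019/80640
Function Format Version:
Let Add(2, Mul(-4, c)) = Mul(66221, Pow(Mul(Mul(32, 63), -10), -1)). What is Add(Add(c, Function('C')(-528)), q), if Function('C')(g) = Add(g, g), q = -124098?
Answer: Rational(-10092312019, 80640) ≈ -1.2515e+5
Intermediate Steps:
c = Rational(106541, 80640) (c = Add(Rational(1, 2), Mul(Rational(-1, 4), Mul(66221, Pow(Mul(Mul(32, 63), -10), -1)))) = Add(Rational(1, 2), Mul(Rational(-1, 4), Mul(66221, Pow(Mul(2016, -10), -1)))) = Add(Rational(1, 2), Mul(Rational(-1, 4), Mul(66221, Pow(-20160, -1)))) = Add(Rational(1, 2), Mul(Rational(-1, 4), Mul(66221, Rational(-1, 20160)))) = Add(Rational(1, 2), Mul(Rational(-1, 4), Rational(-66221, 20160))) = Add(Rational(1, 2), Rational(66221, 80640)) = Rational(106541, 80640) ≈ 1.3212)
Function('C')(g) = Mul(2, g)
Add(Add(c, Function('C')(-528)), q) = Add(Add(Rational(106541, 80640), Mul(2, -528)), -124098) = Add(Add(Rational(106541, 80640), -1056), -124098) = Add(Rational(-85049299, 80640), -124098) = Rational(-10092312019, 80640)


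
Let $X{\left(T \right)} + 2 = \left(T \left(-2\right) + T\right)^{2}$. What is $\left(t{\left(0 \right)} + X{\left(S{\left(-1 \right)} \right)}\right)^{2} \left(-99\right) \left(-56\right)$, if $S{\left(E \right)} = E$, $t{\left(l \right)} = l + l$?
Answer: $5544$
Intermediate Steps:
$t{\left(l \right)} = 2 l$
$X{\left(T \right)} = -2 + T^{2}$ ($X{\left(T \right)} = -2 + \left(T \left(-2\right) + T\right)^{2} = -2 + \left(- 2 T + T\right)^{2} = -2 + \left(- T\right)^{2} = -2 + T^{2}$)
$\left(t{\left(0 \right)} + X{\left(S{\left(-1 \right)} \right)}\right)^{2} \left(-99\right) \left(-56\right) = \left(2 \cdot 0 - \left(2 - \left(-1\right)^{2}\right)\right)^{2} \left(-99\right) \left(-56\right) = \left(0 + \left(-2 + 1\right)\right)^{2} \left(-99\right) \left(-56\right) = \left(0 - 1\right)^{2} \left(-99\right) \left(-56\right) = \left(-1\right)^{2} \left(-99\right) \left(-56\right) = 1 \left(-99\right) \left(-56\right) = \left(-99\right) \left(-56\right) = 5544$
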